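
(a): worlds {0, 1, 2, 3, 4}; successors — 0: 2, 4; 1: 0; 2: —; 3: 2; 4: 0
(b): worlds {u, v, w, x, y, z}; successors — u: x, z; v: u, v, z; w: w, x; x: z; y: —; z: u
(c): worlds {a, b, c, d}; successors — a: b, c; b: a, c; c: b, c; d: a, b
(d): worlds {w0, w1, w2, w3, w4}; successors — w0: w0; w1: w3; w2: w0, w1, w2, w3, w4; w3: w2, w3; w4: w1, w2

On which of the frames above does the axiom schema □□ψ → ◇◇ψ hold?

The schema corresponds to a generalized confluence (Geach) condition: ∀x ∃w (xR²w ∧ xR²w).
(a): fails — at 2 but no w with 2R²w and 2R²w.
(b): fails — at y but no t with yR²t and yR²t.
(c): satisfies the condition.
(d): satisfies the condition.

(c), (d)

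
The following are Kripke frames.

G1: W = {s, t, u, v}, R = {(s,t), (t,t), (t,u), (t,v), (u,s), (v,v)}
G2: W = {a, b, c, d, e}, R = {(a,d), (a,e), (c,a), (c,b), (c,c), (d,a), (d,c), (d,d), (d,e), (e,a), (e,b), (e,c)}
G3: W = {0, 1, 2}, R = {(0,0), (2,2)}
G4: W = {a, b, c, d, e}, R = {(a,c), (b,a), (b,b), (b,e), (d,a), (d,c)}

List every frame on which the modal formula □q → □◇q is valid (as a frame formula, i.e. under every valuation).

Frame correspondent (Sahlqvist): ∀x ∀z (xRz → ∃w (xRw ∧ zRw)) — i.e. a generalized confluence (Geach) condition.
G1: fails — tRu but no w with tRw and uRw.
G2: fails — aRe but no w with aRw and eRw.
G3: ✓.
G4: fails — aRc but no w with aRw and cRw.

G3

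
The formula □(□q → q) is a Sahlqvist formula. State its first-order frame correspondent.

shift-reflexivity: ∀x ∀y (Rxy → Ryy)

Suppose □(□q→q) is valid. Take Rxy and set V(q)={w : Ryw}. Then at y, □q holds; since □(□q→q) at x, □q→q at y, so q at y, i.e. Ryy.
Conversely, on a frame with shift-reflexivity the schema holds at every world under every valuation.
So the correspondent is shift-reflexivity.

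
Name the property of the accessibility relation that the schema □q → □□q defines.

transitivity: ∀x ∀y ∀z (Rxy ∧ Ryz → Rxz)

This schema is the 4 axiom.
It corresponds to transitivity: ∀x ∀y ∀z (Rxy ∧ Ryz → Rxz).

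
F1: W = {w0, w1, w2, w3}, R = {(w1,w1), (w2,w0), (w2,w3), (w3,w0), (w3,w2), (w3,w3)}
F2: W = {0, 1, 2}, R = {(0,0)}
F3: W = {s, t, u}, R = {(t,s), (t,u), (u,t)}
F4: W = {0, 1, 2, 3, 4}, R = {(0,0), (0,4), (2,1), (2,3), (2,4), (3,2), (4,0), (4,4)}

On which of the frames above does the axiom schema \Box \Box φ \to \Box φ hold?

The schema corresponds to density: \forall x \forall y (Rxy \to \exists z (Rxz \wedge Rzy)).
F1: satisfies the condition.
F2: satisfies the condition.
F3: fails — Rtu but no z with Rtz and Rzu.
F4: fails — R32 but no z with R3z and Rz2.
Valid on: F1, F2.

F1, F2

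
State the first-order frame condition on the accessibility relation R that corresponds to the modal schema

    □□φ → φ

∀x ∃w (xR²w ∧ x = w)

This is a Sahlqvist (Geach-type) schema ◇^0□^2φ → □^0◇^0φ.
First-order correspondent: ∀x ∃w (xR²w ∧ x = w).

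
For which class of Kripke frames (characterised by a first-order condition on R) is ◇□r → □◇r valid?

This is the .2 axiom.
Its frame correspondent is convergence — ∀x ∀y ∀z (Rxy ∧ Rxz → ∃w (Ryw ∧ Rzw)).

convergence: ∀x ∀y ∀z (Rxy ∧ Rxz → ∃w (Ryw ∧ Rzw))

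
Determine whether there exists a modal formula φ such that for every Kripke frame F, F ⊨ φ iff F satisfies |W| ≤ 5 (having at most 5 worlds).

Any modally definable frame class is closed under disjoint unions.
Any modal formula valid on each of 6 disjoint one-world frames is valid on their disjoint union (validity is preserved under disjoint unions). Each one-world frame has |W|=1≤5, but the union has |W|=6.
Hence having at most 5 worlds is not modally definable.

Not definable by any modal formula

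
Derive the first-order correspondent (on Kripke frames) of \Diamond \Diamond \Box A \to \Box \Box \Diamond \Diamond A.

This is a Sahlqvist (Geach-type) schema ◇^2□^1A → □^2◇^2A.
Minimal-valuation argument: fix x; take any y with xR^2y and any z with xR^2z. Set V(A) to the set of worlds R-reachable from y in exactly 1 step. Then □^1A holds at y, so the antecedent holds at x; validity forces ◇^2A at z, giving a w with zR^2w and yR^1w.
First-order correspondent: \forall x \forall y \forall z ((x R^2 y \wedge x R^2 z) \to \exists w (yRw \wedge z R^2 w)).

\forall x \forall y \forall z ((x R^2 y \wedge x R^2 z) \to \exists w (yRw \wedge z R^2 w))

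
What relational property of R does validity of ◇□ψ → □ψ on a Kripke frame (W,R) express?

Replacing ψ by ¬ψ and contraposing gives the equivalent schema ◇ψ → □◇ψ.
Suppose ◇ψ→□◇ψ is valid. Take Rxy, Rxz and set V(ψ)={y}. Then ◇ψ at x, so □◇ψ at x, so ◇ψ at z, so some w with Rzw has ψ; w=y, i.e. Rzy. By symmetry of the argument, Ryz.
The converse is a direct semantic check.
Frame condition: ∀x ∀y ∀z (Rxy ∧ Rxz → Ryz).

the Euclidean property: ∀x ∀y ∀z (Rxy ∧ Rxz → Ryz)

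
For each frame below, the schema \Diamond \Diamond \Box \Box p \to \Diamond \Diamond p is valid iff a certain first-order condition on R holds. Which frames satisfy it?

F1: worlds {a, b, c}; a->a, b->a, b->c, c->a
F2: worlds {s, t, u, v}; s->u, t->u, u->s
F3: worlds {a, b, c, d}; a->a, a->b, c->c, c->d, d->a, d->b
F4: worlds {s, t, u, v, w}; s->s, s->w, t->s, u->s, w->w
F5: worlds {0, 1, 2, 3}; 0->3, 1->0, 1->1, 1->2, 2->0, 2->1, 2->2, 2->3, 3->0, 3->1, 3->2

This is the axiom for a generalized confluence (Geach) condition; its first-order frame correspondent is \forall x \forall y (x R^2 y \to \exists w (y R^2 w \wedge x R^2 w)).
F1: condition met.
F2: condition met.
F3: fails — aR²b but no w with bR²w and aR²w.
F4: condition met.
F5: condition met.

F1, F2, F4, F5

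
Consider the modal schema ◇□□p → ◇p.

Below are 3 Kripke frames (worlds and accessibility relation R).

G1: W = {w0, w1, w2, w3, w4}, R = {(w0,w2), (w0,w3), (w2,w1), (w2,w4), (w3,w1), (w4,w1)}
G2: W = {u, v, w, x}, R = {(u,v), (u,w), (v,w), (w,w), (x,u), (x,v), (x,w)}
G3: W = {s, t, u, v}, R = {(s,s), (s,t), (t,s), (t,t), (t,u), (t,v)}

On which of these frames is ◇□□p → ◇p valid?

G2

This is the axiom for a generalized confluence (Geach) condition; its first-order frame correspondent is ∀x ∀y (xRy → ∃w (yR²w ∧ xRw)).
G1: fails — w0Rw2 but no w with w2R²w and w0Rw.
G2: satisfies the condition.
G3: fails — tRu but no w with uR²w and tRw.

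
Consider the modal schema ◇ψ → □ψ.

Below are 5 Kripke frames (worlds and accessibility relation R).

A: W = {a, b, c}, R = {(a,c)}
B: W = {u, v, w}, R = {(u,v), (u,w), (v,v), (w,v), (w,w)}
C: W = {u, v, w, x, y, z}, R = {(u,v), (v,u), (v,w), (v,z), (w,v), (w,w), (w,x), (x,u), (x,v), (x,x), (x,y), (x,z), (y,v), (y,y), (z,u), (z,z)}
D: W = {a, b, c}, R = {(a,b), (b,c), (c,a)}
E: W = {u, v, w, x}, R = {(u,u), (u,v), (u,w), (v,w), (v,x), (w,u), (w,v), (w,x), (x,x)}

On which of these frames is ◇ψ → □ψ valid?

This is the axiom for partial functionality; its first-order frame correspondent is ∀x ∀y ∀z (Rxy ∧ Rxz → y = z).
A: holds.
B: fails — u sees both v and w.
C: fails — v sees both u and w.
D: holds.
E: fails — u sees both u and v.
Valid on: A, D.

A, D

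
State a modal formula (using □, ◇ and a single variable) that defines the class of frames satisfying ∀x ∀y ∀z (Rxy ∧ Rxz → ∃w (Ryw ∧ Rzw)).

The condition is convergence. The .2 schema ◇□r → □◇r defines it.

◇□r → □◇r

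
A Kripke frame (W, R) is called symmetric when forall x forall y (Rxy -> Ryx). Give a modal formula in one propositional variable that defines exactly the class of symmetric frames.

The condition is symmetry. The B schema p → □◇p defines it.

p → □◇p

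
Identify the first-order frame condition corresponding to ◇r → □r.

partial functionality

This schema is the CD axiom.
It corresponds to partial functionality: ∀x ∀y ∀z (Rxy ∧ Rxz → y = z).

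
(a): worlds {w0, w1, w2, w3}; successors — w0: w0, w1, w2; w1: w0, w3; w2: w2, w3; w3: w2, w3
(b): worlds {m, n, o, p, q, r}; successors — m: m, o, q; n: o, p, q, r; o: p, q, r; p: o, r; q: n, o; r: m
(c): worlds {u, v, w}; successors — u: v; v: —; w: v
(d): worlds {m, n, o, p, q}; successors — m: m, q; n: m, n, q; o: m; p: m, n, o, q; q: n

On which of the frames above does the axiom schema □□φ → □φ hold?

The schema corresponds to density: ∀x ∀y (Rxy → ∃z (Rxz ∧ Rzy)).
(a): condition met.
(b): fails — Rop but no z with Roz and Rzp.
(c): fails — Ruv but no z with Ruz and Rzv.
(d): fails — Rpo but no z with Rpz and Rzo.

(a)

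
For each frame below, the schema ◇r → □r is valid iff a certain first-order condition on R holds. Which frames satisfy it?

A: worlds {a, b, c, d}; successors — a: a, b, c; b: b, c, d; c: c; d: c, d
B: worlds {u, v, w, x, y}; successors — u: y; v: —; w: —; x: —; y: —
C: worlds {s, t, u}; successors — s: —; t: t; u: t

The schema corresponds to partial functionality: ∀x ∀y ∀z (Rxy ∧ Rxz → y = z).
A: fails — a sees both a and b.
B: satisfies the condition.
C: satisfies the condition.
Valid on: B, C.

B, C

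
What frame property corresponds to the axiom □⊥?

□⊥ is valid iff no world has any successor (otherwise □⊥ fails at any world with one).

emptiness of R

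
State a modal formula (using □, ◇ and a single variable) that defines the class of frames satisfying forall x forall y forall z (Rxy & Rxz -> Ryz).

◇q → □◇q

The condition is the Euclidean property. The 5 schema ◇q → □◇q defines it.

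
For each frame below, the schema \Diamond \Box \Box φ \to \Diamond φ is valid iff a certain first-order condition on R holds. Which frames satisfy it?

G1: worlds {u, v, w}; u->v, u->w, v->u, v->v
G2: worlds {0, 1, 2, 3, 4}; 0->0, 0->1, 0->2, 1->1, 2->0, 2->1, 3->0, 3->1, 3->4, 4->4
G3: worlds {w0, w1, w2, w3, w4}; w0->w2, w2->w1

G2

This is the axiom for a generalized confluence (Geach) condition; its first-order frame correspondent is \forall x \forall y (xRy \to \exists w (y R^2 w \wedge xRw)).
G1: fails — uRw but no t with wR²t and uRt.
G2: condition met.
G3: fails — w0Rw2 but no w with w2R²w and w0Rw.
Valid on: G2.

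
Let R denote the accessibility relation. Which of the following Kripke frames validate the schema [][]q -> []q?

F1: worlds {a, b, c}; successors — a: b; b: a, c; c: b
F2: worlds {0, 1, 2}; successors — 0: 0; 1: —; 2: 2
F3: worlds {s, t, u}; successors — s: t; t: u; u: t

The schema corresponds to density: forall x forall y (Rxy -> exists z (Rxz & Rzy)).
F1: fails — Rab but no z with Raz and Rzb.
F2: condition met.
F3: fails — Rtu but no z with Rtz and Rzu.

F2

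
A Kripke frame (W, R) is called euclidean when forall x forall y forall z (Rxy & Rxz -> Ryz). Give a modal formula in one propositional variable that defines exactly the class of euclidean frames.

◇s → □◇s

A defining formula is ◇s → □◇s (the 5 axiom).
Suppose ◇s→□◇s is valid. Take Rxy, Rxz and set V(s)={y}. Then ◇s at x, so □◇s at x, so ◇s at z, so some w with Rzw has s; w=y, i.e. Rzy. By symmetry of the argument, Ryz.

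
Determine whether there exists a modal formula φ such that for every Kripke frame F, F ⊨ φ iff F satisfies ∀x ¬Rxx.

If a class were modally definable it would be closed under surjective bounded morphisms (Goldblatt–Thomason).
The 4-cycle (worlds s,t,u,v with s→t→u→v→s) is irreflexive, and the map sending every world to a single reflexive point • is a surjective bounded morphism (forth: every edge maps to (•,•); back: every world has a successor). So any modal formula valid on the 4-cycle is also valid on the reflexive point, which is not irreflexive.
So no modal formula (or set of formulas) defines exactly the irreflexive frames.

No — not modally definable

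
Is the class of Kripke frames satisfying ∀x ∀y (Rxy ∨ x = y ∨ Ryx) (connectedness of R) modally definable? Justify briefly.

Not modally definable

Modal frame validity is preserved under disjoint unions.
Take 3 disjoint single-world reflexive frames: each is trivially connected, but their disjoint union has 3 worlds with no edge between distinct components, so it is not connected.
So no modal formula (or set of formulas) defines exactly the connected frames.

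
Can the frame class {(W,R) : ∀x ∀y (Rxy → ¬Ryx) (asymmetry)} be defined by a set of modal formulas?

Any modally definable frame class is closed under surjective bounded morphisms.
The 5-cycle (worlds w0,w1,w2,w3,w4 with w0→w1→w2→w3→w4→w0) is asymmetric. Mapping every world to a single reflexive point • is a surjective bounded morphism, and the reflexive point is not asymmetric (R•• but asymmetry requires ¬R••).
Hence asymmetry is not modally definable.

No — not modally definable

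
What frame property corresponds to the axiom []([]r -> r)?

shift-reflexivity

This schema is the T□ axiom.
It corresponds to shift-reflexivity: forall x forall y (Rxy -> Ryy).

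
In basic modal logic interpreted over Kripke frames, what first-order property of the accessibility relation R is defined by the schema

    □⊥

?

□⊥ is valid iff no world has any successor (otherwise □⊥ fails at any world with one).
Conversely, on a frame with emptiness of R the schema holds at every world under every valuation.
So the correspondent is emptiness of R.

Emptiness of R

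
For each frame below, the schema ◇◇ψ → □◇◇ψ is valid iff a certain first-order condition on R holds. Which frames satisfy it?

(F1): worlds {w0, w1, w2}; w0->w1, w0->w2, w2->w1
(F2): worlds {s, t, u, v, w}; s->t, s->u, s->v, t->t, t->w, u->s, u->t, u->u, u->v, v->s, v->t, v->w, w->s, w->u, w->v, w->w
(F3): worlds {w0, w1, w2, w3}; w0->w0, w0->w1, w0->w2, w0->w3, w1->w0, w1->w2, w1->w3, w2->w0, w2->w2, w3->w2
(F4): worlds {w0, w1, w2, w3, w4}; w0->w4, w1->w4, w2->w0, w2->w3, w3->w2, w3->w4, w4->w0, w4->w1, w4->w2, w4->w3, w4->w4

(F2)

This is the axiom for a generalized confluence (Geach) condition; its first-order frame correspondent is ∀x ∀y ∀z ((xR²y ∧ xRz) → ∃w (y = w ∧ zR²w)).
(F1): fails — w0R²w1, w0Rw1 but no w with w1=w and w1R²w.
(F2): ✓.
(F3): fails — w0R²w1, w0Rw3 but no w with w1=w and w3R²w.
(F4): fails — w3R²w0, w3Rw2 but no w with w0=w and w2R²w.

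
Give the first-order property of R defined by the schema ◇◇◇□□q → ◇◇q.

∀x ∀y (xR³y → ∃w (yR²w ∧ xR²w))

This is a Sahlqvist (Geach-type) schema ◇^3□^2q → □^0◇^2q.
Minimal-valuation argument: fix x; take any y with xR^3y and any z with xR^0z. Set V(q) to the set of worlds R-reachable from y in exactly 2 steps. Then □^2q holds at y, so the antecedent holds at x; validity forces ◇^2q at z, giving a w with zR^2w and yR^2w.
First-order correspondent: ∀x ∀y (xR³y → ∃w (yR²w ∧ xR²w)).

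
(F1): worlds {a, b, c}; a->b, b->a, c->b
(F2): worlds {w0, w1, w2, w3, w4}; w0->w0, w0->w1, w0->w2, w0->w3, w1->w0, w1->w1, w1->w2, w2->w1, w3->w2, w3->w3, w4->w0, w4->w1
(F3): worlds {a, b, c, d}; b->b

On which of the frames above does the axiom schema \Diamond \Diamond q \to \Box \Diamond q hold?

The schema corresponds to a generalized confluence (Geach) condition: \forall x \forall y \forall z ((x R^2 y \wedge xRz) \to \exists w (y = w \wedge zRw)).
(F1): condition met.
(F2): fails — w0R²w0, w0Rw2 but no w with w0=w and w2Rw.
(F3): condition met.

(F1), (F3)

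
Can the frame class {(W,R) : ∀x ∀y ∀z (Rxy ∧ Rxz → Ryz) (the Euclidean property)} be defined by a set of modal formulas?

This is a Sahlqvist condition; the 5 axiom ◇r → □◇r defines it.
Suppose ◇r→□◇r is valid. Take Rxy, Rxz and set V(r)={y}. Then ◇r at x, so □◇r at x, so ◇r at z, so some w with Rzw has r; w=y, i.e. Rzy. By symmetry of the argument, Ryz.

Yes, by ◇r → □◇r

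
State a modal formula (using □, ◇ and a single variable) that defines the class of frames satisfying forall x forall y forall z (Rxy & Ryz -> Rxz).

□p → □□p

The condition is transitivity. The 4 schema □p → □□p defines it.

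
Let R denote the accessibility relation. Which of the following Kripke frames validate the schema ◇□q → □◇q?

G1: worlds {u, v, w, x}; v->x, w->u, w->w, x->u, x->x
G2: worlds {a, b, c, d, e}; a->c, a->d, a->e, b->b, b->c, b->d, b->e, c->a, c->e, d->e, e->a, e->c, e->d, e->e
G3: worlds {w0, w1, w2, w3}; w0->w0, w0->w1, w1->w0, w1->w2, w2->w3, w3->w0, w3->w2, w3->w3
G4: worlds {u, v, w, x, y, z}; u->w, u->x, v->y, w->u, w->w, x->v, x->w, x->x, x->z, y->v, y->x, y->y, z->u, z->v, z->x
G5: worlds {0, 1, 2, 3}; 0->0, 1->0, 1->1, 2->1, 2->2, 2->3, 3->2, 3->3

G2

This is the axiom for convergence; its first-order frame correspondent is ∀x ∀y ∀z (Rxy ∧ Rxz → ∃w (Ryw ∧ Rzw)).
G1: fails — Rww and Rwu but w and u have no common successor.
G2: condition met.
G3: fails — Rw1w2 and Rw1w0 but w2 and w0 have no common successor.
G4: fails — Rxw and Rxv but w and v have no common successor.
G5: fails — R23 and R21 but 3 and 1 have no common successor.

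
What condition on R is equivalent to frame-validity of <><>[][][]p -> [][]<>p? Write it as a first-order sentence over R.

forall x forall y forall z ((x R^2 y & x R^2 z) -> exists w (y R^3 w & zRw))

This is a Sahlqvist (Geach-type) schema ◇^2□^3p → □^2◇^1p.
First-order correspondent: forall x forall y forall z ((x R^2 y & x R^2 z) -> exists w (y R^3 w & zRw)).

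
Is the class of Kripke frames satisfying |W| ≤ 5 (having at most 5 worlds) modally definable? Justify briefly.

Not modally definable

If a class were modally definable it would be closed under disjoint unions (Goldblatt–Thomason).
Any modal formula valid on each of 6 disjoint one-world frames is valid on their disjoint union (validity is preserved under disjoint unions). Each one-world frame has |W|=1≤5, but the union has |W|=6.
Hence having at most 5 worlds is not modally definable.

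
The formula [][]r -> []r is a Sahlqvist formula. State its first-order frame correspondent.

Suppose □□r→□r is valid. Take Rxy and set V(r)={w : xR²w}. Then □□r at x, so □r at x, so r at y, i.e. ∃z(Rxz∧Rzy).

Density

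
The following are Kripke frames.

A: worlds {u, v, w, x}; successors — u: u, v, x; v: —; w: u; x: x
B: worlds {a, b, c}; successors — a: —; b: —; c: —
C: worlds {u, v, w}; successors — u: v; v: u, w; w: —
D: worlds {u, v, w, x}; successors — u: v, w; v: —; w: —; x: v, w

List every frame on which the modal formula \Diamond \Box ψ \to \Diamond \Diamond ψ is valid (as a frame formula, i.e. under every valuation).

The schema corresponds to a generalized confluence (Geach) condition: \forall x \forall y (xRy \to \exists w (yRw \wedge x R^2 w)).
A: fails — uRv but no t with vRt and uR²t.
B: satisfies the condition.
C: fails — vRw but no t with wRt and vR²t.
D: fails — uRv but no t with vRt and uR²t.

B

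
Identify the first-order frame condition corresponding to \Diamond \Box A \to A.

Equivalently (dual form): A → □◇A.
Suppose A→□◇A is valid. Take Rxy and set V(A)={x}. Then A at x, so □◇A at x, so ◇A at y, so some z with Ryz has A; z=x, i.e. Ryx.
Conversely, any frame satisfying \forall x \forall y (Rxy \to Ryx) validates the schema.
Frame condition: \forall x \forall y (Rxy \to Ryx).

Symmetry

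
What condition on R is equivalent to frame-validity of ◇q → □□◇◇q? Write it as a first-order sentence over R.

This is a Sahlqvist (Geach-type) schema ◇^1□^0q → □^2◇^2q.
Minimal-valuation argument: fix x; take any y with xR^1y and any z with xR^2z. Set V(q) to the set of worlds R-reachable from y in exactly 0 steps. Then □^0q holds at y, so the antecedent holds at x; validity forces ◇^2q at z, giving a w with zR^2w and yR^0w.
First-order correspondent: ∀x ∀y ∀z ((xRy ∧ xR²z) → ∃w (y = w ∧ zR²w)).

∀x ∀y ∀z ((xRy ∧ xR²z) → ∃w (y = w ∧ zR²w))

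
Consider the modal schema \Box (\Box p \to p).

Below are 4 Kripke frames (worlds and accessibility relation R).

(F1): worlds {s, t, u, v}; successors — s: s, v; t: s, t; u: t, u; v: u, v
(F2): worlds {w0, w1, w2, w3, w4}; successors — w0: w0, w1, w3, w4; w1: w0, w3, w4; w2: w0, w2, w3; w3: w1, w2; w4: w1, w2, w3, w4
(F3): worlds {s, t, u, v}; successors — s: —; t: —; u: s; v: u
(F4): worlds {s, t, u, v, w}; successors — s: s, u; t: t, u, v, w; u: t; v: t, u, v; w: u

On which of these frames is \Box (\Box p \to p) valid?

(F1)

This is the axiom for shift-reflexivity; its first-order frame correspondent is \forall x \forall y (Rxy \to Ryy).
(F1): ✓.
(F2): fails — Rw3w1 but not Rw1w1.
(F3): fails — Rus but not Rss.
(F4): fails — Rwu but not Ruu.
Valid on: (F1).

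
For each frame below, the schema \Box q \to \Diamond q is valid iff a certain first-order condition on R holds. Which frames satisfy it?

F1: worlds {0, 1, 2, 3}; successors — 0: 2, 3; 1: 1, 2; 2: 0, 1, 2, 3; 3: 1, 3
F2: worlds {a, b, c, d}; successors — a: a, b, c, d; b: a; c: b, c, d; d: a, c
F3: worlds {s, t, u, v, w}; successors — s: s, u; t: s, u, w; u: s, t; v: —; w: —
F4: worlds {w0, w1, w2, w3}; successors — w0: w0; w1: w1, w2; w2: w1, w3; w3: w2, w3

F1, F2, F4

The schema corresponds to seriality: \forall x \exists y Rxy.
F1: ✓.
F2: ✓.
F3: fails — world v has no successor.
F4: ✓.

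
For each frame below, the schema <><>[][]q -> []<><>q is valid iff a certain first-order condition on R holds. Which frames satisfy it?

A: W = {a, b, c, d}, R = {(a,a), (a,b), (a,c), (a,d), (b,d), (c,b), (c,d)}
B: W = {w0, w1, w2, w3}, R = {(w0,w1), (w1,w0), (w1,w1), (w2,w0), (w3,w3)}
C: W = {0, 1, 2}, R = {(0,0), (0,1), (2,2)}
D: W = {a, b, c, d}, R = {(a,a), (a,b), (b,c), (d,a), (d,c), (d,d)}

B

Frame correspondent (Sahlqvist): forall x forall y forall z ((x R^2 y & xRz) -> exists w (y R^2 w & z R^2 w)) — i.e. a generalized confluence (Geach) condition.
A: fails — aR²a, aRb but no w with aR²w and bR²w.
B: condition met.
C: fails — 0R²0, 0R1 but no w with 0R²w and 1R²w.
D: fails — aR²a, aRb but no w with aR²w and bR²w.
Valid on: B.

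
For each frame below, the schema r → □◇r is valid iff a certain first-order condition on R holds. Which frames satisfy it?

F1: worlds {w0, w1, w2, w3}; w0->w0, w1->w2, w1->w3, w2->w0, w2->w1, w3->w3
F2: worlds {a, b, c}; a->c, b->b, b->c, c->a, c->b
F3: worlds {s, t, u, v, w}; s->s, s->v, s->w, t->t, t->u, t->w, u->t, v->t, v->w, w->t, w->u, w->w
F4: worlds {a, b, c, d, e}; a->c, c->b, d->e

F2

The schema corresponds to symmetry: ∀x ∀y (Rxy → Ryx).
F1: fails — Rw1w3 but not Rw3w1.
F2: condition met.
F3: fails — Rwu but not Ruw.
F4: fails — Rac but not Rca.
Valid on: F2.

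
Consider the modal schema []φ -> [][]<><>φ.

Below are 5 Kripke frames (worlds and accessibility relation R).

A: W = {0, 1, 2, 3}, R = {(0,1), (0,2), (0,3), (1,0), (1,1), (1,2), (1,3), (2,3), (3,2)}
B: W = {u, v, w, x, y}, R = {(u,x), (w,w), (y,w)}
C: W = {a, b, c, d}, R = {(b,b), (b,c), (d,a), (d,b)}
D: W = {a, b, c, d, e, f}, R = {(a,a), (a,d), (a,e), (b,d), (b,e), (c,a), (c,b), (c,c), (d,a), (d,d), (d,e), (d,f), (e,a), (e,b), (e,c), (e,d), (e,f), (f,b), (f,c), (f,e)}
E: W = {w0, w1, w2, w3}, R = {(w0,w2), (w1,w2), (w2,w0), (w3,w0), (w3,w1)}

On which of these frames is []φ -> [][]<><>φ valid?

B, D

Frame correspondent (Sahlqvist): forall x forall z (x R^2 z -> exists w (xRw & z R^2 w)) — i.e. a generalized confluence (Geach) condition.
A: fails — 2R²2 but no w with 2Rw and 2R²w.
B: condition met.
C: fails — bR²c but no w with bRw and cR²w.
D: condition met.
E: fails — w0R²w0 but no w with w0Rw and w0R²w.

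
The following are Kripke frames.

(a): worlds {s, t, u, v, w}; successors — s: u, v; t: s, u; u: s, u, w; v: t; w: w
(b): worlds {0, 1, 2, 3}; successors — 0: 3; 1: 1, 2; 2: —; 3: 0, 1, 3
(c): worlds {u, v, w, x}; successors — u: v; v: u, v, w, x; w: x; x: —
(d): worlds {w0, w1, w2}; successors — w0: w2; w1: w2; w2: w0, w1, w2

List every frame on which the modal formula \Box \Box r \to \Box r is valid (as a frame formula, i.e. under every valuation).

(b), (d)

This is the axiom for density; its first-order frame correspondent is \forall x \forall y (Rxy \to \exists z (Rxz \wedge Rzy)).
(a): fails — Rvt but no z with Rvz and Rzt.
(b): ✓.
(c): fails — Rwx but no z with Rwz and Rzx.
(d): ✓.
Valid on: (b), (d).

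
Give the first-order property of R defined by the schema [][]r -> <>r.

This is a Sahlqvist (Geach-type) schema ◇^0□^2r → □^0◇^1r.
Minimal-valuation argument: fix x; take any y with xR^0y and any z with xR^0z. Set V(r) to the set of worlds R-reachable from y in exactly 2 steps. Then □^2r holds at y, so the antecedent holds at x; validity forces ◇^1r at z, giving a w with zR^1w and yR^2w.
First-order correspondent: forall x exists w (x R^2 w & xRw).

forall x exists w (x R^2 w & xRw)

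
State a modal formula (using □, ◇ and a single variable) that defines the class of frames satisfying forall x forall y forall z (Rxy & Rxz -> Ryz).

A defining formula is ◇r → □◇r (the 5 axiom).
Suppose ◇r→□◇r is valid. Take Rxy, Rxz and set V(r)={y}. Then ◇r at x, so □◇r at x, so ◇r at z, so some w with Rzw has r; w=y, i.e. Rzy. By symmetry of the argument, Ryz.

◇r → □◇r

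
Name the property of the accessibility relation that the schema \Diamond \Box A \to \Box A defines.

This is frame-equivalent to ◇A → □◇A (substitute ¬A for A and contrapose).
Suppose ◇A→□◇A is valid. Take Rxy, Rxz and set V(A)={y}. Then ◇A at x, so □◇A at x, so ◇A at z, so some w with Rzw has A; w=y, i.e. Rzy. By symmetry of the argument, Ryz.

the Euclidean property: \forall x \forall y \forall z (Rxy \wedge Rxz \to Ryz)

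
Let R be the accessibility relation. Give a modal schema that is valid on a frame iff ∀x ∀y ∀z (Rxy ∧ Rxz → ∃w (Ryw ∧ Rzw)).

The condition is convergence. The .2 schema ◇□p → □◇p defines it.

◇□p → □◇p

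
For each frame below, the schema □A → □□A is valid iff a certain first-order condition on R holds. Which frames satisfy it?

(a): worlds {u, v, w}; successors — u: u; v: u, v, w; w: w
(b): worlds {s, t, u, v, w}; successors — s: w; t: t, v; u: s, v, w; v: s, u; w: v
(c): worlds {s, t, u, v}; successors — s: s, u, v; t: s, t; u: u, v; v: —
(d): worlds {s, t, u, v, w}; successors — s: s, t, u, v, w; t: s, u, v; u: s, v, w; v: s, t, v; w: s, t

(a)

Frame correspondent (Sahlqvist): ∀x ∀y ∀z (Rxy ∧ Ryz → Rxz) — i.e. transitivity.
(a): holds.
(b): fails — Ruv and Rvu but not Ruu.
(c): fails — Rts and Rsv but not Rtv.
(d): fails — Ruv and Rvt but not Rut.
Valid on: (a).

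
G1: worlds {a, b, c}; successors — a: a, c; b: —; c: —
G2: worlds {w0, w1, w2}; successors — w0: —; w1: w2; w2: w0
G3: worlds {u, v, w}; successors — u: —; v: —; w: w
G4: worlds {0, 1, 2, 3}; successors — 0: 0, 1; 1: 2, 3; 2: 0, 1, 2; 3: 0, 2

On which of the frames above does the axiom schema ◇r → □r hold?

G2, G3

The schema corresponds to partial functionality: ∀x ∀y ∀z (Rxy ∧ Rxz → y = z).
G1: fails — a sees both a and c.
G2: satisfies the condition.
G3: satisfies the condition.
G4: fails — 0 sees both 0 and 1.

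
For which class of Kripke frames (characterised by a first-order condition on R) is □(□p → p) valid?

This is the T□ axiom.
It corresponds to shift-reflexivity: ∀x ∀y (Rxy → Ryy).

shift-reflexivity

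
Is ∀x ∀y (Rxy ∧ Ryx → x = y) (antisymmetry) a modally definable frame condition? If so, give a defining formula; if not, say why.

Modal frame validity is preserved under surjective bounded morphisms.
The 4-cycle (worlds w0,w1,w2,w3 with w0→w1→w2→w3→w0) is antisymmetric. Sending even-indexed worlds to • and odd-indexed worlds to ∘ is a surjective bounded morphism onto the two-world frame with •↔∘, which is not antisymmetric.
So the class is not modally definable.

No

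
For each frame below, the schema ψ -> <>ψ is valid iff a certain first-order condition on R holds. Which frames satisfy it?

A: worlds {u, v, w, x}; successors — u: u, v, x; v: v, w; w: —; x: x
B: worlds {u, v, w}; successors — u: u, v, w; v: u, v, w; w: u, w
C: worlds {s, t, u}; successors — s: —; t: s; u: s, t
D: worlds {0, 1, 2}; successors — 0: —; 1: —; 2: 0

B

The schema corresponds to reflexivity: forall x Rxx.
A: fails — world w does not see itself.
B: condition met.
C: fails — world s does not see itself.
D: fails — world 0 does not see itself.
Valid on: B.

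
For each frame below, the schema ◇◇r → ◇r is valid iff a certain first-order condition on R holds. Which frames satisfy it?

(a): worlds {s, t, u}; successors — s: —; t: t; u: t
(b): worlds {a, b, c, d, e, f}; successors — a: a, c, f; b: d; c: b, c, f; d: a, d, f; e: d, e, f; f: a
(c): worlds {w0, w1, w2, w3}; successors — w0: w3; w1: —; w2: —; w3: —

Frame correspondent (Sahlqvist): ∀x ∀y ∀z (Rxy ∧ Ryz → Rxz) — i.e. transitivity.
(a): condition met.
(b): fails — Rcf and Rfa but not Rca.
(c): condition met.
Valid on: (a), (c).

(a), (c)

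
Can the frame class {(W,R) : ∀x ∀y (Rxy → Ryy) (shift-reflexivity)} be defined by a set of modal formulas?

This is a Sahlqvist condition; the T□ axiom □(□r → r) defines it.

Definable; □(□r → r) defines it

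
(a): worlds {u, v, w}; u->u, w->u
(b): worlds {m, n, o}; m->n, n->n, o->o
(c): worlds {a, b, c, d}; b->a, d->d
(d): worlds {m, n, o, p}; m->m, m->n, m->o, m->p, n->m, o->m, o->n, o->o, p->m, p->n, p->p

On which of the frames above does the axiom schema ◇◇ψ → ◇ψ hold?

(a), (b), (c)

Frame correspondent (Sahlqvist): ∀x ∀y (xR²y → ∃w (y = w ∧ xRw)) — i.e. a generalized confluence (Geach) condition.
(a): condition met.
(b): condition met.
(c): condition met.
(d): fails — nR²n but no w with n=w and nRw.
Valid on: (a), (b), (c).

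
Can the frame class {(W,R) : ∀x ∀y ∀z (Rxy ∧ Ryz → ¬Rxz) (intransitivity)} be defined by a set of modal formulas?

Any modally definable frame class is closed under surjective bounded morphisms.
The 3-cycle (worlds s,t,u with s→t→u→s) is intransitive. Mapping every world to a single reflexive point • is a surjective bounded morphism; the reflexive point is not intransitive (R••∧R•• but R••).
So no modal formula (or set of formulas) defines exactly the intransitive frames.

Not definable by any modal formula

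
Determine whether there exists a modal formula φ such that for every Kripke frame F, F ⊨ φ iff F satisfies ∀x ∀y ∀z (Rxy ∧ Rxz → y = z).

The condition is partial functionality. A defining modal formula is ◇q → □q.
Suppose ◇q→□q is valid. Take Rxy, Rxz and set V(q)={y}. Then ◇q at x, so □q at x, so q at z, i.e. z=y.

Yes, by ◇q → □q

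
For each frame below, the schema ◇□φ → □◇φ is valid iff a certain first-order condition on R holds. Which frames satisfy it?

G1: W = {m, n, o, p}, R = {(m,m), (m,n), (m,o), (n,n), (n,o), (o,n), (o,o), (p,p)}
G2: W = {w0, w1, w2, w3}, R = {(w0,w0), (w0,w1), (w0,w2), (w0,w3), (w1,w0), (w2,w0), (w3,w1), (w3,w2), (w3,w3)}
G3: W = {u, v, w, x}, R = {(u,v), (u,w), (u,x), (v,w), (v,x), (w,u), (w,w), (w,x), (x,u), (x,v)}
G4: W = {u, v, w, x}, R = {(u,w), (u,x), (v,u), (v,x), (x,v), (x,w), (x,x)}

G1

This is the axiom for convergence; its first-order frame correspondent is ∀x ∀y ∀z (Rxy ∧ Rxz → ∃w (Ryw ∧ Rzw)).
G1: ✓.
G2: fails — Rw0w1 and Rw0w3 but w1 and w3 have no common successor.
G3: fails — Ruv and Rux but v and x have no common successor.
G4: fails — Ruw and Ruw but w and w have no common successor.
Valid on: G1.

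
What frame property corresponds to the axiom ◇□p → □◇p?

Suppose ◇□p→□◇p is valid. Take Rxy, Rxz and set V(p)={w : Ryw}. Then □p at y so ◇□p at x, so □◇p at x, so ◇p at z, giving w with Rzw and Ryw.
The converse is a direct semantic check.
So the correspondent is convergence.

convergence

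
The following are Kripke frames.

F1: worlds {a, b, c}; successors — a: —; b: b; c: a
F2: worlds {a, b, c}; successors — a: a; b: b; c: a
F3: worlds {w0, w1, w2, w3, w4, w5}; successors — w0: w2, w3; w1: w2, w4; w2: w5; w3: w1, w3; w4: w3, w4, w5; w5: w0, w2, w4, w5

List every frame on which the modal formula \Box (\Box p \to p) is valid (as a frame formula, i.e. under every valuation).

Frame correspondent (Sahlqvist): \forall x \forall y (Rxy \to Ryy) — i.e. shift-reflexivity.
F1: fails — Rca but not Raa.
F2: holds.
F3: fails — Rw1w2 but not Rw2w2.
Valid on: F2.

F2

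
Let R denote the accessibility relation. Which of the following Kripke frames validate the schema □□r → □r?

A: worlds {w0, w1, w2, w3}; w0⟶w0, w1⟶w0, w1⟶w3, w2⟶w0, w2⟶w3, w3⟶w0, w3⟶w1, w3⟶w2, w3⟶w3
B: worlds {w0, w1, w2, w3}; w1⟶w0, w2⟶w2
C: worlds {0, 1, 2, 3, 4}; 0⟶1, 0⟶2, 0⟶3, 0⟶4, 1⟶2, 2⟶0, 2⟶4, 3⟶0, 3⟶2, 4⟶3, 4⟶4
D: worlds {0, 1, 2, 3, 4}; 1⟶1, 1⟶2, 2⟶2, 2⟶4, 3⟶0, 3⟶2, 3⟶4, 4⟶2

The schema corresponds to density: ∀x ∀y (Rxy → ∃z (Rxz ∧ Rzy)).
A: satisfies the condition.
B: fails — Rw1w0 but no z with Rw1z and Rzw0.
C: fails — R12 but no z with R1z and Rz2.
D: fails — R30 but no z with R3z and Rz0.
Valid on: A.

A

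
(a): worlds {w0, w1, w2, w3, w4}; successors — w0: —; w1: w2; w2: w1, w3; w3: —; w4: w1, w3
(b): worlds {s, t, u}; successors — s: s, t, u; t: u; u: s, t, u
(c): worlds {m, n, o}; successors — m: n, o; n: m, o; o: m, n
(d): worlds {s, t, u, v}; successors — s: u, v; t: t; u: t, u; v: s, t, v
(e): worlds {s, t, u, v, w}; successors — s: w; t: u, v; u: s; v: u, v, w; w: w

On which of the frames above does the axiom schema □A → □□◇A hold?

This is the axiom for a generalized confluence (Geach) condition; its first-order frame correspondent is ∀x ∀z (xR²z → ∃w (xRw ∧ zRw)).
(a): fails — w1R²w3 but no w with w1Rw and w3Rw.
(b): ✓.
(c): ✓.
(d): fails — sR²t but no w with sRw and tRw.
(e): fails — tR²s but no w* with tRw* and sRw*.

(b), (c)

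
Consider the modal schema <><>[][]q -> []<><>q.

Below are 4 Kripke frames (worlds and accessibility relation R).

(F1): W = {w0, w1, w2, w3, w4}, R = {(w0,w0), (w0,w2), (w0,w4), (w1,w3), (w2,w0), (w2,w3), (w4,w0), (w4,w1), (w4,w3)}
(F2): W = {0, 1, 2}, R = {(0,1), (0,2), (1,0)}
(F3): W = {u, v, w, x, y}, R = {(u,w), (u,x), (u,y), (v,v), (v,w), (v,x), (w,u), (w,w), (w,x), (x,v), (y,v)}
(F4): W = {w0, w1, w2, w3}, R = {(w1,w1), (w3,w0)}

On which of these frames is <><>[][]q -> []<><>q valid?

(F3), (F4)

Frame correspondent (Sahlqvist): forall x forall y forall z ((x R^2 y & xRz) -> exists w (y R^2 w & z R^2 w)) — i.e. a generalized confluence (Geach) condition.
(F1): fails — w0R²w1, w0Rw0 but no w with w1R²w and w0R²w.
(F2): fails — 0R²0, 0R1 but no w with 0R²w and 1R²w.
(F3): ✓.
(F4): ✓.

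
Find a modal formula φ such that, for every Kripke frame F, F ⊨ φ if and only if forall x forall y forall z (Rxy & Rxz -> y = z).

◇q → □q

This is partial functionality; the standard corresponding axiom is CD: ◇q → □q.
Suppose ◇q→□q is valid. Take Rxy, Rxz and set V(q)={y}. Then ◇q at x, so □q at x, so q at z, i.e. z=y.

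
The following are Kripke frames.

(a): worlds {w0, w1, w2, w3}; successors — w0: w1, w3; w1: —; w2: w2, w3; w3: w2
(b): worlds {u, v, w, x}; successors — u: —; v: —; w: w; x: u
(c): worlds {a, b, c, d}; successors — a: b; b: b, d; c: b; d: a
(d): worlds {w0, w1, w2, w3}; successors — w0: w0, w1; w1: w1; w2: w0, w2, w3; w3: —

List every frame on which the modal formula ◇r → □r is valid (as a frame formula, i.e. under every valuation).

Frame correspondent (Sahlqvist): ∀x ∀y ∀z (Rxy ∧ Rxz → y = z) — i.e. partial functionality.
(a): fails — w0 sees both w1 and w3.
(b): condition met.
(c): fails — b sees both b and d.
(d): fails — w0 sees both w0 and w1.
Valid on: (b).

(b)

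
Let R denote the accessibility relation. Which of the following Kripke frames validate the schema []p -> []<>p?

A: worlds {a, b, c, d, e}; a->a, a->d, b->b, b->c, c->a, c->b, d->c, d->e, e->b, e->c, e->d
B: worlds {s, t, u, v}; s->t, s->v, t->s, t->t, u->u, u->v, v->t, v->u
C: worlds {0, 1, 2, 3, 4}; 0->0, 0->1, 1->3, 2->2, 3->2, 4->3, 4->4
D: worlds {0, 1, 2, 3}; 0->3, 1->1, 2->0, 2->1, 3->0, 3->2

B

The schema corresponds to a generalized confluence (Geach) condition: forall x forall z (xRz -> exists w (xRw & zRw)).
A: fails — aRd but no w with aRw and dRw.
B: ✓.
C: fails — 0R1 but no w with 0Rw and 1Rw.
D: fails — 0R3 but no w with 0Rw and 3Rw.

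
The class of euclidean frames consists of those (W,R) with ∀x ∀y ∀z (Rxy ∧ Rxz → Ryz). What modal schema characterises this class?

◇s → □◇s

The condition is the Euclidean property. The 5 schema ◇s → □◇s defines it.
Suppose ◇s→□◇s is valid. Take Rxy, Rxz and set V(s)={y}. Then ◇s at x, so □◇s at x, so ◇s at z, so some w with Rzw has s; w=y, i.e. Rzy. By symmetry of the argument, Ryz.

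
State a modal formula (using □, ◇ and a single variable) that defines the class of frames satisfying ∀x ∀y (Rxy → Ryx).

r → □◇r

The condition is symmetry. The B schema r → □◇r defines it.
Suppose r→□◇r is valid. Take Rxy and set V(r)={x}. Then r at x, so □◇r at x, so ◇r at y, so some z with Ryz has r; z=x, i.e. Ryx.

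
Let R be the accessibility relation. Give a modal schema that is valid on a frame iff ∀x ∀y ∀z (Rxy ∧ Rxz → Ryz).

◇r → □◇r

A defining formula is ◇r → □◇r (the 5 axiom).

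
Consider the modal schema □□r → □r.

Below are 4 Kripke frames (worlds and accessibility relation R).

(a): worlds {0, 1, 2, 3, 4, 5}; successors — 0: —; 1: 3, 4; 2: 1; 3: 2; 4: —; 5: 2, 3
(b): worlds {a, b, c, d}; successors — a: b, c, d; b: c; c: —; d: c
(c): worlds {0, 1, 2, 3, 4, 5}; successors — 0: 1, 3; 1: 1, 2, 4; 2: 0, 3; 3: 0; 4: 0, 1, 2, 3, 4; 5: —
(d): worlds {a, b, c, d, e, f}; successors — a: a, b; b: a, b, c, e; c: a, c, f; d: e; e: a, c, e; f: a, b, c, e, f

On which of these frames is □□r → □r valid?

(d)

The schema corresponds to density: ∀x ∀y (Rxy → ∃z (Rxz ∧ Rzy)).
(a): fails — R32 but no z with R3z and Rz2.
(b): fails — Rbc but no z with Rbz and Rzc.
(c): fails — R03 but no z with R0z and Rz3.
(d): satisfies the condition.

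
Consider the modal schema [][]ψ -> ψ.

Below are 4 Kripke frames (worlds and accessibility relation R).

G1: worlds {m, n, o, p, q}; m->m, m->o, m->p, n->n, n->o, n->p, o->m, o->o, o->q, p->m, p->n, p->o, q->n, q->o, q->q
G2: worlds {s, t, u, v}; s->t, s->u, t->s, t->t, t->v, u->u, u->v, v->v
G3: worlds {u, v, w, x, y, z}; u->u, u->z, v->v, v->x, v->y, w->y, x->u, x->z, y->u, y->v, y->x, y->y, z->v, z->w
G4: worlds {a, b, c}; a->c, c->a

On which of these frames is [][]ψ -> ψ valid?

The schema corresponds to a generalized confluence (Geach) condition: forall x exists w (x R^2 w & x = w).
G1: satisfies the condition.
G2: satisfies the condition.
G3: fails — at w but no t with wR²t and w=t.
G4: fails — at b but no w with bR²w and b=w.

G1, G2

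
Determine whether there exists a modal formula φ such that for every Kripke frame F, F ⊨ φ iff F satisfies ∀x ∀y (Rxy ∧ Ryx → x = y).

No

If a class were modally definable it would be closed under surjective bounded morphisms (Goldblatt–Thomason).
The 8-cycle (worlds a,b,c,d,e,f,g,h with a→b→c→d→e→f→g→h→a) is antisymmetric. Sending even-indexed worlds to a and odd-indexed worlds to b is a surjective bounded morphism onto the two-world frame with a↔b, which is not antisymmetric.
So the class is not modally definable.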